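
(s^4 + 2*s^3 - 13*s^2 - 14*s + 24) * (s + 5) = s^5 + 7*s^4 - 3*s^3 - 79*s^2 - 46*s + 120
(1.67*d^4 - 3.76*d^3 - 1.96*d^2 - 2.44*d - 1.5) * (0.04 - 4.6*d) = -7.682*d^5 + 17.3628*d^4 + 8.8656*d^3 + 11.1456*d^2 + 6.8024*d - 0.06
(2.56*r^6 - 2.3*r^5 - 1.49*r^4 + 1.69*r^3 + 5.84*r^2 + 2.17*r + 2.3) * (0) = 0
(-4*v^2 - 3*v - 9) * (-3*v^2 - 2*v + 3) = 12*v^4 + 17*v^3 + 21*v^2 + 9*v - 27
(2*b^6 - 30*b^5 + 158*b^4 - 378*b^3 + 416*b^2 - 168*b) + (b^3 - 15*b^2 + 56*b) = 2*b^6 - 30*b^5 + 158*b^4 - 377*b^3 + 401*b^2 - 112*b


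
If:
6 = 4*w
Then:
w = 3/2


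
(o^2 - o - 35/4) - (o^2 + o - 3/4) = -2*o - 8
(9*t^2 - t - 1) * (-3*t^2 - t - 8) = -27*t^4 - 6*t^3 - 68*t^2 + 9*t + 8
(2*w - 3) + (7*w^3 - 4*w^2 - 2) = 7*w^3 - 4*w^2 + 2*w - 5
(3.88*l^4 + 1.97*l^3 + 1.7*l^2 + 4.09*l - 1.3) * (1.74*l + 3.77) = 6.7512*l^5 + 18.0554*l^4 + 10.3849*l^3 + 13.5256*l^2 + 13.1573*l - 4.901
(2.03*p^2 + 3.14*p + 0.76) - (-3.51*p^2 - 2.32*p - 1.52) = 5.54*p^2 + 5.46*p + 2.28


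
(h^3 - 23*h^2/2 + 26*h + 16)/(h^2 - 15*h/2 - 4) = h - 4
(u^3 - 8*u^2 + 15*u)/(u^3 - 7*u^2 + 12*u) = (u - 5)/(u - 4)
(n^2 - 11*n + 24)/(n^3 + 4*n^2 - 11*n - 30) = (n - 8)/(n^2 + 7*n + 10)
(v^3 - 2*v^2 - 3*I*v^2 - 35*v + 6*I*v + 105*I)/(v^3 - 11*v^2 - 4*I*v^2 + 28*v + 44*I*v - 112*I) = (v^2 + v*(5 - 3*I) - 15*I)/(v^2 - 4*v*(1 + I) + 16*I)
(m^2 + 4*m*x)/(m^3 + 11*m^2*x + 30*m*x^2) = (m + 4*x)/(m^2 + 11*m*x + 30*x^2)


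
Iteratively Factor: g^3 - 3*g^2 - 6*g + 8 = (g + 2)*(g^2 - 5*g + 4) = (g - 4)*(g + 2)*(g - 1)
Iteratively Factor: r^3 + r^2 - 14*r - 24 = (r - 4)*(r^2 + 5*r + 6) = (r - 4)*(r + 2)*(r + 3)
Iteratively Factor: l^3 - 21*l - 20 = (l - 5)*(l^2 + 5*l + 4) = (l - 5)*(l + 4)*(l + 1)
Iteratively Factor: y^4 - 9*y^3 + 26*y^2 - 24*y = (y)*(y^3 - 9*y^2 + 26*y - 24) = y*(y - 2)*(y^2 - 7*y + 12) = y*(y - 3)*(y - 2)*(y - 4)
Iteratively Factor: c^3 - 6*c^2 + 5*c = (c - 5)*(c^2 - c) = c*(c - 5)*(c - 1)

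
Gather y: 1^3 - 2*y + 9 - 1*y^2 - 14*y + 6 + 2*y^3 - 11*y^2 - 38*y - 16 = 2*y^3 - 12*y^2 - 54*y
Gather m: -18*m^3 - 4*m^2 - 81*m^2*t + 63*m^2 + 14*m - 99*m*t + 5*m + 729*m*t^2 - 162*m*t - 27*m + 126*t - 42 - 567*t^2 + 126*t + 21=-18*m^3 + m^2*(59 - 81*t) + m*(729*t^2 - 261*t - 8) - 567*t^2 + 252*t - 21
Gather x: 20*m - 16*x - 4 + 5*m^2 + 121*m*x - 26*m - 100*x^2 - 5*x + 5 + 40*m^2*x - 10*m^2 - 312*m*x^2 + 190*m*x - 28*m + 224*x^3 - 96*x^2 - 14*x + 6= -5*m^2 - 34*m + 224*x^3 + x^2*(-312*m - 196) + x*(40*m^2 + 311*m - 35) + 7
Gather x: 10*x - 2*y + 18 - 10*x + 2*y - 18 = 0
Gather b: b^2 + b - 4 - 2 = b^2 + b - 6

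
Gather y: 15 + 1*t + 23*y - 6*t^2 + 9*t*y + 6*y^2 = -6*t^2 + t + 6*y^2 + y*(9*t + 23) + 15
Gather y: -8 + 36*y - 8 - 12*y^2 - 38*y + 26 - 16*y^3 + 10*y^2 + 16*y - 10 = -16*y^3 - 2*y^2 + 14*y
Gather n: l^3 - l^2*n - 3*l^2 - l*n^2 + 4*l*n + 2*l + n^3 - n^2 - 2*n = l^3 - 3*l^2 + 2*l + n^3 + n^2*(-l - 1) + n*(-l^2 + 4*l - 2)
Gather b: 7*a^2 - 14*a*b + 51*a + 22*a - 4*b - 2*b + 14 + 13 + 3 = 7*a^2 + 73*a + b*(-14*a - 6) + 30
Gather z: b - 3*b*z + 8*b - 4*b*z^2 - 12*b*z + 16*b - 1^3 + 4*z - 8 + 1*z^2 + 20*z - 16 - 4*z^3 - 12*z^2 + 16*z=25*b - 4*z^3 + z^2*(-4*b - 11) + z*(40 - 15*b) - 25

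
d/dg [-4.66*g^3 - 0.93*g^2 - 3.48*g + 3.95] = -13.98*g^2 - 1.86*g - 3.48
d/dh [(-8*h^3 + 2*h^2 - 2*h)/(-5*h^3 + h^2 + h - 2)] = 2*(h^4 - 18*h^3 + 26*h^2 - 4*h + 2)/(25*h^6 - 10*h^5 - 9*h^4 + 22*h^3 - 3*h^2 - 4*h + 4)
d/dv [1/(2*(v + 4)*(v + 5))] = (-v - 9/2)/(v^4 + 18*v^3 + 121*v^2 + 360*v + 400)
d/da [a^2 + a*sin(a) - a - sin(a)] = a*cos(a) + 2*a - sqrt(2)*cos(a + pi/4) - 1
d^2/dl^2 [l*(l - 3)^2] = 6*l - 12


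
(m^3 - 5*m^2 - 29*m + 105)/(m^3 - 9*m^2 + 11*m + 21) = (m + 5)/(m + 1)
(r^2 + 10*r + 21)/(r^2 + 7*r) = (r + 3)/r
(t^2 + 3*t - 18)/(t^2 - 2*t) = (t^2 + 3*t - 18)/(t*(t - 2))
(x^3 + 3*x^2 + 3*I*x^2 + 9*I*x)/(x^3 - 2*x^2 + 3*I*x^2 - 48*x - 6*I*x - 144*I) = x*(x + 3)/(x^2 - 2*x - 48)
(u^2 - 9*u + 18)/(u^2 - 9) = (u - 6)/(u + 3)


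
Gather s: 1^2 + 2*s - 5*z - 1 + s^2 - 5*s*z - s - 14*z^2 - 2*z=s^2 + s*(1 - 5*z) - 14*z^2 - 7*z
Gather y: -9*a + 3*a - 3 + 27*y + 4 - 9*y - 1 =-6*a + 18*y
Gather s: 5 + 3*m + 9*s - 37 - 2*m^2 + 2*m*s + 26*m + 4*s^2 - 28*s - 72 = -2*m^2 + 29*m + 4*s^2 + s*(2*m - 19) - 104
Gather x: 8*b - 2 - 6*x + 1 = 8*b - 6*x - 1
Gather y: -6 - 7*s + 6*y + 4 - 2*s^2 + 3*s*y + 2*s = -2*s^2 - 5*s + y*(3*s + 6) - 2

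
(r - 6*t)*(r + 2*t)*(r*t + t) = r^3*t - 4*r^2*t^2 + r^2*t - 12*r*t^3 - 4*r*t^2 - 12*t^3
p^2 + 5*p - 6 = (p - 1)*(p + 6)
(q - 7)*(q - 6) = q^2 - 13*q + 42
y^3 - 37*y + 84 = (y - 4)*(y - 3)*(y + 7)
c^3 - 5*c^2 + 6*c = c*(c - 3)*(c - 2)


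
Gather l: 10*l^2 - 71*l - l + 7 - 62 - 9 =10*l^2 - 72*l - 64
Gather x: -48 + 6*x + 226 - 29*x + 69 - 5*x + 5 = 252 - 28*x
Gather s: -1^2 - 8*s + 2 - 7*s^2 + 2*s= -7*s^2 - 6*s + 1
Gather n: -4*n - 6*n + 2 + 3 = 5 - 10*n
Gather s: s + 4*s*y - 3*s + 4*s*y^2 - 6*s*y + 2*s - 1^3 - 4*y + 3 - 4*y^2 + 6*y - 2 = s*(4*y^2 - 2*y) - 4*y^2 + 2*y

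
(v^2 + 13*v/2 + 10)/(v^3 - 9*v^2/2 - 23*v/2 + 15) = (v + 4)/(v^2 - 7*v + 6)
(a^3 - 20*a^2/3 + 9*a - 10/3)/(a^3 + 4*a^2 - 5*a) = (3*a^2 - 17*a + 10)/(3*a*(a + 5))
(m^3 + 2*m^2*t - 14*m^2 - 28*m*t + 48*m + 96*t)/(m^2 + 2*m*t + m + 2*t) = (m^2 - 14*m + 48)/(m + 1)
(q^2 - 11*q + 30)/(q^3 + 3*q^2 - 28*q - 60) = (q - 6)/(q^2 + 8*q + 12)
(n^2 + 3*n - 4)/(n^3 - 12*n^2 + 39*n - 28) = (n + 4)/(n^2 - 11*n + 28)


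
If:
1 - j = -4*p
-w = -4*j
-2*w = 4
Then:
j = -1/2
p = -3/8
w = -2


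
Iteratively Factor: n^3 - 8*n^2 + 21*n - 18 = (n - 3)*(n^2 - 5*n + 6) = (n - 3)^2*(n - 2)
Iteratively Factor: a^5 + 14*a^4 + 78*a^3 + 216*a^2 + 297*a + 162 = (a + 2)*(a^4 + 12*a^3 + 54*a^2 + 108*a + 81) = (a + 2)*(a + 3)*(a^3 + 9*a^2 + 27*a + 27) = (a + 2)*(a + 3)^2*(a^2 + 6*a + 9) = (a + 2)*(a + 3)^3*(a + 3)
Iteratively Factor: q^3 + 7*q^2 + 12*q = (q + 3)*(q^2 + 4*q) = (q + 3)*(q + 4)*(q)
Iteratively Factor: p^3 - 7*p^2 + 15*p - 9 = (p - 3)*(p^2 - 4*p + 3) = (p - 3)^2*(p - 1)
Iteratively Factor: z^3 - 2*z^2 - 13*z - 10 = (z + 2)*(z^2 - 4*z - 5) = (z - 5)*(z + 2)*(z + 1)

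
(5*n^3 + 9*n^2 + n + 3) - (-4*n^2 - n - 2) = 5*n^3 + 13*n^2 + 2*n + 5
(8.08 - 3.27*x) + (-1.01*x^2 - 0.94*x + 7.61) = -1.01*x^2 - 4.21*x + 15.69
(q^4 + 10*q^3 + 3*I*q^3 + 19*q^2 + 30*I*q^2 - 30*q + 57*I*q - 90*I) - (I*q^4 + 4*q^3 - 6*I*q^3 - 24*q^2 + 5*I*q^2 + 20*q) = q^4 - I*q^4 + 6*q^3 + 9*I*q^3 + 43*q^2 + 25*I*q^2 - 50*q + 57*I*q - 90*I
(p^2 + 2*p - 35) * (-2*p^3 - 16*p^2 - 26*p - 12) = -2*p^5 - 20*p^4 + 12*p^3 + 496*p^2 + 886*p + 420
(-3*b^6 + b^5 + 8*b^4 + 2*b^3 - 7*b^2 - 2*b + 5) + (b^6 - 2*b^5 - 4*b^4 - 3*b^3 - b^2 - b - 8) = -2*b^6 - b^5 + 4*b^4 - b^3 - 8*b^2 - 3*b - 3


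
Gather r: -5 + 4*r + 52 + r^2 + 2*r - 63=r^2 + 6*r - 16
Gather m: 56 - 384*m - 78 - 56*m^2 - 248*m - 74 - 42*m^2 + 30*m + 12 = -98*m^2 - 602*m - 84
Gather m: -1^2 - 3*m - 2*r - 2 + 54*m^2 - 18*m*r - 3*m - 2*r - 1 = 54*m^2 + m*(-18*r - 6) - 4*r - 4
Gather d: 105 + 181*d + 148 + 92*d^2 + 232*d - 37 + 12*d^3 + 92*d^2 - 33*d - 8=12*d^3 + 184*d^2 + 380*d + 208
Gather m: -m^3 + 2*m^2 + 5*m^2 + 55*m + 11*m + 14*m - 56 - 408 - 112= -m^3 + 7*m^2 + 80*m - 576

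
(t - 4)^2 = t^2 - 8*t + 16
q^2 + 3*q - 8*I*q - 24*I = (q + 3)*(q - 8*I)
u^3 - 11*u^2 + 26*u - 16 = (u - 8)*(u - 2)*(u - 1)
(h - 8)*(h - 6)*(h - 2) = h^3 - 16*h^2 + 76*h - 96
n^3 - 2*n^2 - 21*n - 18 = (n - 6)*(n + 1)*(n + 3)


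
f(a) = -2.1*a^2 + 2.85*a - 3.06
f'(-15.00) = 65.85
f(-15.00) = -518.31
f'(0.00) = 2.85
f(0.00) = -3.06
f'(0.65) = 0.12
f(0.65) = -2.09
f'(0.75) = -0.30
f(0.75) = -2.10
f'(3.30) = -11.01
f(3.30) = -16.52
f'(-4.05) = 19.86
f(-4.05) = -49.05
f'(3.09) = -10.13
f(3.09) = -14.30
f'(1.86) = -4.96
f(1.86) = -5.02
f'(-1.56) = 9.40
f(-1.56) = -12.62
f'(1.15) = -1.98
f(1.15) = -2.56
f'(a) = 2.85 - 4.2*a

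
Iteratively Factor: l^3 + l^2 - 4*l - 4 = (l + 1)*(l^2 - 4) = (l + 1)*(l + 2)*(l - 2)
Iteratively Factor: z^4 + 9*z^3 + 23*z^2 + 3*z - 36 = (z - 1)*(z^3 + 10*z^2 + 33*z + 36) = (z - 1)*(z + 3)*(z^2 + 7*z + 12) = (z - 1)*(z + 3)*(z + 4)*(z + 3)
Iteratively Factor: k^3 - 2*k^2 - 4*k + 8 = (k - 2)*(k^2 - 4) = (k - 2)*(k + 2)*(k - 2)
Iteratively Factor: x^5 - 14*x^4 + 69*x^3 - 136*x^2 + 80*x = (x - 5)*(x^4 - 9*x^3 + 24*x^2 - 16*x) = (x - 5)*(x - 4)*(x^3 - 5*x^2 + 4*x) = x*(x - 5)*(x - 4)*(x^2 - 5*x + 4) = x*(x - 5)*(x - 4)^2*(x - 1)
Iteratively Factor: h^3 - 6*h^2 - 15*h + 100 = (h - 5)*(h^2 - h - 20) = (h - 5)^2*(h + 4)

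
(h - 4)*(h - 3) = h^2 - 7*h + 12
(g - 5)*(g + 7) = g^2 + 2*g - 35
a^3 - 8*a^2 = a^2*(a - 8)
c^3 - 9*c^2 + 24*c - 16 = (c - 4)^2*(c - 1)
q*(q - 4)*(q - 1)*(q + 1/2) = q^4 - 9*q^3/2 + 3*q^2/2 + 2*q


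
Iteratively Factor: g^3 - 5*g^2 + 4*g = (g - 4)*(g^2 - g) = (g - 4)*(g - 1)*(g)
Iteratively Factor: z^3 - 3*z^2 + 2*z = (z - 1)*(z^2 - 2*z) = (z - 2)*(z - 1)*(z)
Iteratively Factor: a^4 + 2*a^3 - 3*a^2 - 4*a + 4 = (a - 1)*(a^3 + 3*a^2 - 4) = (a - 1)*(a + 2)*(a^2 + a - 2) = (a - 1)*(a + 2)^2*(a - 1)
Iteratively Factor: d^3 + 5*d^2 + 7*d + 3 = (d + 1)*(d^2 + 4*d + 3) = (d + 1)*(d + 3)*(d + 1)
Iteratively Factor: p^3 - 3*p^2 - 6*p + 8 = (p + 2)*(p^2 - 5*p + 4) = (p - 4)*(p + 2)*(p - 1)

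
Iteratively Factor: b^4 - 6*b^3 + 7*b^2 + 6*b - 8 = (b - 1)*(b^3 - 5*b^2 + 2*b + 8) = (b - 1)*(b + 1)*(b^2 - 6*b + 8) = (b - 4)*(b - 1)*(b + 1)*(b - 2)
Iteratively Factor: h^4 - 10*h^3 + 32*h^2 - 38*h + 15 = (h - 1)*(h^3 - 9*h^2 + 23*h - 15) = (h - 1)^2*(h^2 - 8*h + 15) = (h - 5)*(h - 1)^2*(h - 3)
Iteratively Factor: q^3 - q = (q + 1)*(q^2 - q) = q*(q + 1)*(q - 1)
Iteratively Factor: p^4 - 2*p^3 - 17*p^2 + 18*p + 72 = (p + 3)*(p^3 - 5*p^2 - 2*p + 24) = (p + 2)*(p + 3)*(p^2 - 7*p + 12) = (p - 3)*(p + 2)*(p + 3)*(p - 4)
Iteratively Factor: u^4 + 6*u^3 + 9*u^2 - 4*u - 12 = (u + 2)*(u^3 + 4*u^2 + u - 6) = (u + 2)^2*(u^2 + 2*u - 3) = (u + 2)^2*(u + 3)*(u - 1)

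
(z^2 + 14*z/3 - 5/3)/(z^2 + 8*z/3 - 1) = (z + 5)/(z + 3)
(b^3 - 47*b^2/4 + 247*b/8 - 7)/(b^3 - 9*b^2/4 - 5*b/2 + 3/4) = (b^2 - 23*b/2 + 28)/(b^2 - 2*b - 3)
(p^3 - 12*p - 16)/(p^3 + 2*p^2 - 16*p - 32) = (p + 2)/(p + 4)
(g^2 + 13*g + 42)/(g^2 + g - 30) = (g + 7)/(g - 5)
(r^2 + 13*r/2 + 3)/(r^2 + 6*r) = (r + 1/2)/r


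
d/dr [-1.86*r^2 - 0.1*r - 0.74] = -3.72*r - 0.1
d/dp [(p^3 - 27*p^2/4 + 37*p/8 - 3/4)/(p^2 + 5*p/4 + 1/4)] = (32*p^4 + 80*p^3 - 394*p^2 - 60*p + 67)/(2*(16*p^4 + 40*p^3 + 33*p^2 + 10*p + 1))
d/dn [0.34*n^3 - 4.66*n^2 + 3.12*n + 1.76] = 1.02*n^2 - 9.32*n + 3.12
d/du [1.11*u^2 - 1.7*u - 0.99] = 2.22*u - 1.7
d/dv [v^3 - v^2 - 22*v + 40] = 3*v^2 - 2*v - 22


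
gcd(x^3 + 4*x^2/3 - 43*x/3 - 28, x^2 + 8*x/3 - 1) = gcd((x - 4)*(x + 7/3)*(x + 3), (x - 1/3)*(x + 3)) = x + 3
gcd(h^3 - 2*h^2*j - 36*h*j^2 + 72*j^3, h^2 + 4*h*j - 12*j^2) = h^2 + 4*h*j - 12*j^2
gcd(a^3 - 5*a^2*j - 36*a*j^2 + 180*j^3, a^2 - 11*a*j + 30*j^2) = a^2 - 11*a*j + 30*j^2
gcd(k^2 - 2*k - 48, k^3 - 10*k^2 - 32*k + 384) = k^2 - 2*k - 48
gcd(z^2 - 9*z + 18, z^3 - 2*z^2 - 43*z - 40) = 1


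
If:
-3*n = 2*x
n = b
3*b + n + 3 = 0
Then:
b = -3/4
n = -3/4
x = 9/8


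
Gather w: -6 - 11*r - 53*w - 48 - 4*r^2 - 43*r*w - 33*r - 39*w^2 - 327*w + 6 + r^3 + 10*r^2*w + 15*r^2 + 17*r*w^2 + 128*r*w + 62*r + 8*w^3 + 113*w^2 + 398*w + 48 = r^3 + 11*r^2 + 18*r + 8*w^3 + w^2*(17*r + 74) + w*(10*r^2 + 85*r + 18)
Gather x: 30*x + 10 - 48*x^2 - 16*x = -48*x^2 + 14*x + 10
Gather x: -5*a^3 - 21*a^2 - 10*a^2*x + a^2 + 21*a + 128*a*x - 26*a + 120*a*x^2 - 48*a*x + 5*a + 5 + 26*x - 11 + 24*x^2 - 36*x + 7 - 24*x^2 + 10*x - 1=-5*a^3 - 20*a^2 + 120*a*x^2 + x*(-10*a^2 + 80*a)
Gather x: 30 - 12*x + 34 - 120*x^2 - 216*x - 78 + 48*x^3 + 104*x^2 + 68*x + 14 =48*x^3 - 16*x^2 - 160*x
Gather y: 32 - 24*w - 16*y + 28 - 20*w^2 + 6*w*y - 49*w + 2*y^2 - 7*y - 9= -20*w^2 - 73*w + 2*y^2 + y*(6*w - 23) + 51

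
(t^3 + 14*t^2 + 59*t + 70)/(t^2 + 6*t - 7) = (t^2 + 7*t + 10)/(t - 1)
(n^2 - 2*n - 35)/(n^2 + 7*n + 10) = (n - 7)/(n + 2)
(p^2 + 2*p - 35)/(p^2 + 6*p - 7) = (p - 5)/(p - 1)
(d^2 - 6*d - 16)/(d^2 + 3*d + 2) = (d - 8)/(d + 1)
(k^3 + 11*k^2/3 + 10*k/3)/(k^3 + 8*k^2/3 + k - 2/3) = k*(3*k + 5)/(3*k^2 + 2*k - 1)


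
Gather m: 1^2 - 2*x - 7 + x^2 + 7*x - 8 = x^2 + 5*x - 14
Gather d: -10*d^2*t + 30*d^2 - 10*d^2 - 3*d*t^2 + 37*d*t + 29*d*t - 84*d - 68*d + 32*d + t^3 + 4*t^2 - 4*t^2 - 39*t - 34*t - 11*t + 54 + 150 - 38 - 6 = d^2*(20 - 10*t) + d*(-3*t^2 + 66*t - 120) + t^3 - 84*t + 160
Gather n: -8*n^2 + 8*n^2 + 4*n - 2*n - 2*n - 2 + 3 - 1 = 0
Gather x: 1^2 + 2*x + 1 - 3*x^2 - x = -3*x^2 + x + 2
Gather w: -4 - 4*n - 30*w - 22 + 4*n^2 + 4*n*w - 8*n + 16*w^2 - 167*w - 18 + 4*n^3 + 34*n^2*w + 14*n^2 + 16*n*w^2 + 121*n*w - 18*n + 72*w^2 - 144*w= 4*n^3 + 18*n^2 - 30*n + w^2*(16*n + 88) + w*(34*n^2 + 125*n - 341) - 44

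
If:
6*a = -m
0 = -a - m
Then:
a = 0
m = 0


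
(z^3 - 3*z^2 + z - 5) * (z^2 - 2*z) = z^5 - 5*z^4 + 7*z^3 - 7*z^2 + 10*z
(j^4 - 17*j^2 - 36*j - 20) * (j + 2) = j^5 + 2*j^4 - 17*j^3 - 70*j^2 - 92*j - 40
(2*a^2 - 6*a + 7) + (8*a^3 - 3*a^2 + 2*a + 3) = 8*a^3 - a^2 - 4*a + 10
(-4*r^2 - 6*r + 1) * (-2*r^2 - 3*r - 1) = 8*r^4 + 24*r^3 + 20*r^2 + 3*r - 1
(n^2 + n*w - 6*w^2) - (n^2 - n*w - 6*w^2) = 2*n*w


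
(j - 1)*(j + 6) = j^2 + 5*j - 6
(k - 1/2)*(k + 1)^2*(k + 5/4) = k^4 + 11*k^3/4 + 15*k^2/8 - k/2 - 5/8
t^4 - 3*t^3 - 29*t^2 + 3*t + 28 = (t - 7)*(t - 1)*(t + 1)*(t + 4)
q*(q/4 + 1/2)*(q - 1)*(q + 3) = q^4/4 + q^3 + q^2/4 - 3*q/2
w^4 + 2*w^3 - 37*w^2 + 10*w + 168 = (w - 4)*(w - 3)*(w + 2)*(w + 7)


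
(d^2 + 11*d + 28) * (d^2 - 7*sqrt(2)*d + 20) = d^4 - 7*sqrt(2)*d^3 + 11*d^3 - 77*sqrt(2)*d^2 + 48*d^2 - 196*sqrt(2)*d + 220*d + 560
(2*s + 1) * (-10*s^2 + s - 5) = -20*s^3 - 8*s^2 - 9*s - 5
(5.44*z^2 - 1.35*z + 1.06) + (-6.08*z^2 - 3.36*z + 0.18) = -0.64*z^2 - 4.71*z + 1.24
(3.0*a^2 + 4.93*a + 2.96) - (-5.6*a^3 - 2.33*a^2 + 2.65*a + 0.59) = 5.6*a^3 + 5.33*a^2 + 2.28*a + 2.37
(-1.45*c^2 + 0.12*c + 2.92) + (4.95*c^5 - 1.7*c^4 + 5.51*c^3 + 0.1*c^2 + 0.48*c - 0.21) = 4.95*c^5 - 1.7*c^4 + 5.51*c^3 - 1.35*c^2 + 0.6*c + 2.71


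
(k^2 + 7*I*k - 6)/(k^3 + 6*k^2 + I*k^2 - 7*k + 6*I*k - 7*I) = (k + 6*I)/(k^2 + 6*k - 7)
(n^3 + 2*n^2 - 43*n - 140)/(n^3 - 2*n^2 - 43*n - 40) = (n^2 - 3*n - 28)/(n^2 - 7*n - 8)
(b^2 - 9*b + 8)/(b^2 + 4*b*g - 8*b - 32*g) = (b - 1)/(b + 4*g)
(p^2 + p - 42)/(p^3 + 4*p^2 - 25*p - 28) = (p - 6)/(p^2 - 3*p - 4)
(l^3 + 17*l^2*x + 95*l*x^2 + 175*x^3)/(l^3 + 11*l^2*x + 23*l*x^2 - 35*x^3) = (-l - 5*x)/(-l + x)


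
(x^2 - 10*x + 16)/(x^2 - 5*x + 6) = (x - 8)/(x - 3)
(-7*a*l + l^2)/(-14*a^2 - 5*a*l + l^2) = l/(2*a + l)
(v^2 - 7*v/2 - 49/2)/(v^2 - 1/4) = 2*(2*v^2 - 7*v - 49)/(4*v^2 - 1)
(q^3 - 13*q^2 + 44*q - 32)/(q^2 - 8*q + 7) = (q^2 - 12*q + 32)/(q - 7)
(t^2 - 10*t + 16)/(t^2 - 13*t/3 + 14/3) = 3*(t - 8)/(3*t - 7)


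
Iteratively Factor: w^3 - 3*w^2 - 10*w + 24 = (w + 3)*(w^2 - 6*w + 8) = (w - 2)*(w + 3)*(w - 4)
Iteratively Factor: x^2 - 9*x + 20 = (x - 4)*(x - 5)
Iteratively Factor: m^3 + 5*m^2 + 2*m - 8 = (m - 1)*(m^2 + 6*m + 8) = (m - 1)*(m + 2)*(m + 4)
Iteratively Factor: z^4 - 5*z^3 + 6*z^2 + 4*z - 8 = (z + 1)*(z^3 - 6*z^2 + 12*z - 8) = (z - 2)*(z + 1)*(z^2 - 4*z + 4) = (z - 2)^2*(z + 1)*(z - 2)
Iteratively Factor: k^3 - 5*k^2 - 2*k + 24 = (k - 4)*(k^2 - k - 6) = (k - 4)*(k + 2)*(k - 3)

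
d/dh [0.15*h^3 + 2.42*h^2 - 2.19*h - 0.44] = 0.45*h^2 + 4.84*h - 2.19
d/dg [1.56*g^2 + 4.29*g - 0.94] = 3.12*g + 4.29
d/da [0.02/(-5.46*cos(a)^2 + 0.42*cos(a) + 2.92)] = (0.0084 - 0.2184*cos(a))*sin(a)/(-5.46*cos(a)^2 + 0.42*cos(a) + 2.92)^2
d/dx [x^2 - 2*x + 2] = 2*x - 2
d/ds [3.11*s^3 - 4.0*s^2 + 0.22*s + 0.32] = 9.33*s^2 - 8.0*s + 0.22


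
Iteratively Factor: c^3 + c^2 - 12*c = (c - 3)*(c^2 + 4*c) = (c - 3)*(c + 4)*(c)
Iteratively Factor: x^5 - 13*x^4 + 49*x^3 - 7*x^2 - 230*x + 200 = (x - 1)*(x^4 - 12*x^3 + 37*x^2 + 30*x - 200) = (x - 1)*(x + 2)*(x^3 - 14*x^2 + 65*x - 100) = (x - 5)*(x - 1)*(x + 2)*(x^2 - 9*x + 20) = (x - 5)*(x - 4)*(x - 1)*(x + 2)*(x - 5)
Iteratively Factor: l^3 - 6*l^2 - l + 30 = (l - 5)*(l^2 - l - 6) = (l - 5)*(l + 2)*(l - 3)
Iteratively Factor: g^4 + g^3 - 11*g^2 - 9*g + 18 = (g + 3)*(g^3 - 2*g^2 - 5*g + 6) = (g - 3)*(g + 3)*(g^2 + g - 2) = (g - 3)*(g - 1)*(g + 3)*(g + 2)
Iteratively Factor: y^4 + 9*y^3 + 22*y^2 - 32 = (y - 1)*(y^3 + 10*y^2 + 32*y + 32) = (y - 1)*(y + 2)*(y^2 + 8*y + 16) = (y - 1)*(y + 2)*(y + 4)*(y + 4)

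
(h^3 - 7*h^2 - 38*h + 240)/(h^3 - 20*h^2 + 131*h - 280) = (h + 6)/(h - 7)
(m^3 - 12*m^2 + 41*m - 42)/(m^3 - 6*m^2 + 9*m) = (m^2 - 9*m + 14)/(m*(m - 3))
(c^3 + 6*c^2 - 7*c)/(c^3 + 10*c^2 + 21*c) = (c - 1)/(c + 3)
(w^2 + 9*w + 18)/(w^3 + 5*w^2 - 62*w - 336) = (w + 3)/(w^2 - w - 56)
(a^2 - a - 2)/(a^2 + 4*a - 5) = (a^2 - a - 2)/(a^2 + 4*a - 5)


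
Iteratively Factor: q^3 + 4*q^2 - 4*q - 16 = (q + 2)*(q^2 + 2*q - 8) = (q - 2)*(q + 2)*(q + 4)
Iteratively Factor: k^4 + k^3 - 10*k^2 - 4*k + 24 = (k - 2)*(k^3 + 3*k^2 - 4*k - 12) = (k - 2)^2*(k^2 + 5*k + 6) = (k - 2)^2*(k + 3)*(k + 2)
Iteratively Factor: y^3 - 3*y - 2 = (y + 1)*(y^2 - y - 2) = (y + 1)^2*(y - 2)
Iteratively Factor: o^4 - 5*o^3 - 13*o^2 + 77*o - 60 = (o - 1)*(o^3 - 4*o^2 - 17*o + 60) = (o - 1)*(o + 4)*(o^2 - 8*o + 15) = (o - 3)*(o - 1)*(o + 4)*(o - 5)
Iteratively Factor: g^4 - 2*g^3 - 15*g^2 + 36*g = (g)*(g^3 - 2*g^2 - 15*g + 36) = g*(g - 3)*(g^2 + g - 12) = g*(g - 3)*(g + 4)*(g - 3)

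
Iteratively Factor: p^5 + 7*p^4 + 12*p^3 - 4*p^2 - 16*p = (p + 4)*(p^4 + 3*p^3 - 4*p) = (p + 2)*(p + 4)*(p^3 + p^2 - 2*p) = (p - 1)*(p + 2)*(p + 4)*(p^2 + 2*p) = (p - 1)*(p + 2)^2*(p + 4)*(p)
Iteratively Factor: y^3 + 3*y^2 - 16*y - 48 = (y + 4)*(y^2 - y - 12) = (y + 3)*(y + 4)*(y - 4)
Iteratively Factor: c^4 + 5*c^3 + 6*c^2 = (c + 3)*(c^3 + 2*c^2) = c*(c + 3)*(c^2 + 2*c) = c^2*(c + 3)*(c + 2)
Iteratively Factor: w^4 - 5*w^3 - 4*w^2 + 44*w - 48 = (w - 2)*(w^3 - 3*w^2 - 10*w + 24) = (w - 4)*(w - 2)*(w^2 + w - 6) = (w - 4)*(w - 2)*(w + 3)*(w - 2)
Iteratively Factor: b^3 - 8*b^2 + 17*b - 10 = (b - 1)*(b^2 - 7*b + 10) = (b - 5)*(b - 1)*(b - 2)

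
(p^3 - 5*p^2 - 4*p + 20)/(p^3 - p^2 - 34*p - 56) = (p^2 - 7*p + 10)/(p^2 - 3*p - 28)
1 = 1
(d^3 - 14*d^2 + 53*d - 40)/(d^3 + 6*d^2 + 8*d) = (d^3 - 14*d^2 + 53*d - 40)/(d*(d^2 + 6*d + 8))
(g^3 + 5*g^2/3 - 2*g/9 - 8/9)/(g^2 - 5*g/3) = (9*g^3 + 15*g^2 - 2*g - 8)/(3*g*(3*g - 5))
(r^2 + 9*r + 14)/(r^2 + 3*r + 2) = (r + 7)/(r + 1)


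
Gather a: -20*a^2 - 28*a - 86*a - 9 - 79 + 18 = -20*a^2 - 114*a - 70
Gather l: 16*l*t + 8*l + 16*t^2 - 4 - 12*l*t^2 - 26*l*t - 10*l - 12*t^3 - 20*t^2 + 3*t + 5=l*(-12*t^2 - 10*t - 2) - 12*t^3 - 4*t^2 + 3*t + 1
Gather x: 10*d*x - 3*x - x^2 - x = -x^2 + x*(10*d - 4)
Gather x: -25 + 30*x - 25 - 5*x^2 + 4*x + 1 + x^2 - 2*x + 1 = -4*x^2 + 32*x - 48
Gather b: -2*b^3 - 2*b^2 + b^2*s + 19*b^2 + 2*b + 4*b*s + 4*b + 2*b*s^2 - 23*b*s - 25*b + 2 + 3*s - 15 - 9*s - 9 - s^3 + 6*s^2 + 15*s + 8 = -2*b^3 + b^2*(s + 17) + b*(2*s^2 - 19*s - 19) - s^3 + 6*s^2 + 9*s - 14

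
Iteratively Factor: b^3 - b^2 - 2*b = (b)*(b^2 - b - 2) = b*(b + 1)*(b - 2)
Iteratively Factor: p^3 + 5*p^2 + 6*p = (p)*(p^2 + 5*p + 6) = p*(p + 2)*(p + 3)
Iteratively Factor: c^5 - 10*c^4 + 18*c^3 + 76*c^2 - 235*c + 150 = (c - 5)*(c^4 - 5*c^3 - 7*c^2 + 41*c - 30) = (c - 5)*(c - 1)*(c^3 - 4*c^2 - 11*c + 30) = (c - 5)*(c - 2)*(c - 1)*(c^2 - 2*c - 15) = (c - 5)^2*(c - 2)*(c - 1)*(c + 3)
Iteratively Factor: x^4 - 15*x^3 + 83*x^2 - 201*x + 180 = (x - 3)*(x^3 - 12*x^2 + 47*x - 60) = (x - 5)*(x - 3)*(x^2 - 7*x + 12) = (x - 5)*(x - 3)^2*(x - 4)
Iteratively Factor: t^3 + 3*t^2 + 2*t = (t)*(t^2 + 3*t + 2) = t*(t + 2)*(t + 1)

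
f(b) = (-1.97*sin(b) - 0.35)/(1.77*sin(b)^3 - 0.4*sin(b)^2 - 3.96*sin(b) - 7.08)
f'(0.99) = 0.10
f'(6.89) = 0.14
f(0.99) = 0.21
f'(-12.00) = 0.14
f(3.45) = -0.04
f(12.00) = -0.13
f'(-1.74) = -0.04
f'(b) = (-1.97*sin(b) - 0.35)*(-5.31*sin(b)^2*cos(b) + 0.8*sin(b)*cos(b) + 3.96*cos(b))/(1.77*sin(b)^3 - 0.4*sin(b)^2 - 3.96*sin(b) - 7.08)^2 - 1.97*cos(b)/(1.77*sin(b)^3 - 0.4*sin(b)^2 - 3.96*sin(b) - 7.08) = (6.9738*sin(b)^3 + 1.0705*sin(b)^2 - 0.279999999999999*sin(b) + 12.5616)*cos(b)/(3.1329*sin(b)^6 - 1.416*sin(b)^5 - 13.8584*sin(b)^4 - 21.8952*sin(b)^3 + 21.3456*sin(b)^2 + 56.0736*sin(b) + 50.1264)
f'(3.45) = -0.34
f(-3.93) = 0.18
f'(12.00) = 0.35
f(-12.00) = 0.16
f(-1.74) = -0.30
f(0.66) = 0.17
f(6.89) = 0.16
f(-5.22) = 0.21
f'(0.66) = 0.13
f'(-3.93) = -0.12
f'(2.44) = -0.13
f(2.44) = 0.17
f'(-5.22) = 0.09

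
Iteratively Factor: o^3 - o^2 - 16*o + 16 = (o - 1)*(o^2 - 16) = (o - 1)*(o + 4)*(o - 4)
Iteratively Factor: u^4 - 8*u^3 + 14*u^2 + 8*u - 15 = (u - 3)*(u^3 - 5*u^2 - u + 5) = (u - 5)*(u - 3)*(u^2 - 1) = (u - 5)*(u - 3)*(u - 1)*(u + 1)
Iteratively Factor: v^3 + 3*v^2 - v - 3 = (v + 1)*(v^2 + 2*v - 3) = (v - 1)*(v + 1)*(v + 3)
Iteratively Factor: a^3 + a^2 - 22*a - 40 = (a - 5)*(a^2 + 6*a + 8) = (a - 5)*(a + 4)*(a + 2)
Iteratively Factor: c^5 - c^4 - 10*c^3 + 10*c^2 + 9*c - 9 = (c - 3)*(c^4 + 2*c^3 - 4*c^2 - 2*c + 3) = (c - 3)*(c + 1)*(c^3 + c^2 - 5*c + 3) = (c - 3)*(c + 1)*(c + 3)*(c^2 - 2*c + 1) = (c - 3)*(c - 1)*(c + 1)*(c + 3)*(c - 1)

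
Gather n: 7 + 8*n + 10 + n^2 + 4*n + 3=n^2 + 12*n + 20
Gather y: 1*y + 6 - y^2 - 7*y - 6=-y^2 - 6*y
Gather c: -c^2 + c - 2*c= -c^2 - c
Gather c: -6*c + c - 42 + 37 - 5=-5*c - 10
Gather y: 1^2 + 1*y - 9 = y - 8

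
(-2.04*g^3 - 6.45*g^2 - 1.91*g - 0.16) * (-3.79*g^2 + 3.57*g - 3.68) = 7.7316*g^5 + 17.1627*g^4 - 8.2804*g^3 + 17.5237*g^2 + 6.4576*g + 0.5888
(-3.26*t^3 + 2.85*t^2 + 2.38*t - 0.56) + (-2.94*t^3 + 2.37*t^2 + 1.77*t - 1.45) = -6.2*t^3 + 5.22*t^2 + 4.15*t - 2.01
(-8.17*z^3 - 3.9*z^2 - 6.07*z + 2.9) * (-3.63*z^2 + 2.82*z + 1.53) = 29.6571*z^5 - 8.8824*z^4 - 1.464*z^3 - 33.6114*z^2 - 1.1091*z + 4.437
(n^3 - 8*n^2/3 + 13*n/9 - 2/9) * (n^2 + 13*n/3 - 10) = n^5 + 5*n^4/3 - 181*n^3/9 + 883*n^2/27 - 416*n/27 + 20/9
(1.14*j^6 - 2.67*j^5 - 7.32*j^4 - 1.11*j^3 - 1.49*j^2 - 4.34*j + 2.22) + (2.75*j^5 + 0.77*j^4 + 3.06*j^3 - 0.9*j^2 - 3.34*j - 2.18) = 1.14*j^6 + 0.0800000000000001*j^5 - 6.55*j^4 + 1.95*j^3 - 2.39*j^2 - 7.68*j + 0.04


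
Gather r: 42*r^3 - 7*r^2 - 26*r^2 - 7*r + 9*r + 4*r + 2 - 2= 42*r^3 - 33*r^2 + 6*r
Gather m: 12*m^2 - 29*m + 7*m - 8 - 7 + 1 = 12*m^2 - 22*m - 14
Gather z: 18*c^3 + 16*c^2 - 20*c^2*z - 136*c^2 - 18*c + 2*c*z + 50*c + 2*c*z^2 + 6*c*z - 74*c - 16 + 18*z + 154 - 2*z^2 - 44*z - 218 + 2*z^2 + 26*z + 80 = 18*c^3 - 120*c^2 + 2*c*z^2 - 42*c + z*(-20*c^2 + 8*c)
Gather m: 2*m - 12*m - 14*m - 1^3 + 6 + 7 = 12 - 24*m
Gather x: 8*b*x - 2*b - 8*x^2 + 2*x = -2*b - 8*x^2 + x*(8*b + 2)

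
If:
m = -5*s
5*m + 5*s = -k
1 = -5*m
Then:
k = 4/5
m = -1/5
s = 1/25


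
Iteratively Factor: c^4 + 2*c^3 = (c)*(c^3 + 2*c^2) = c^2*(c^2 + 2*c) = c^2*(c + 2)*(c)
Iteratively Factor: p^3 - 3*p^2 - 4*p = (p - 4)*(p^2 + p) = (p - 4)*(p + 1)*(p)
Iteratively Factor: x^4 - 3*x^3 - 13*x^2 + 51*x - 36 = (x + 4)*(x^3 - 7*x^2 + 15*x - 9) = (x - 3)*(x + 4)*(x^2 - 4*x + 3) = (x - 3)^2*(x + 4)*(x - 1)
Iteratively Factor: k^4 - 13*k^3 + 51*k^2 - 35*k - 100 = (k - 4)*(k^3 - 9*k^2 + 15*k + 25) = (k - 5)*(k - 4)*(k^2 - 4*k - 5) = (k - 5)^2*(k - 4)*(k + 1)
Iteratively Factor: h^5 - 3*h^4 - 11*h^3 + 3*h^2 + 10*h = (h - 5)*(h^4 + 2*h^3 - h^2 - 2*h) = (h - 5)*(h - 1)*(h^3 + 3*h^2 + 2*h) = (h - 5)*(h - 1)*(h + 1)*(h^2 + 2*h) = h*(h - 5)*(h - 1)*(h + 1)*(h + 2)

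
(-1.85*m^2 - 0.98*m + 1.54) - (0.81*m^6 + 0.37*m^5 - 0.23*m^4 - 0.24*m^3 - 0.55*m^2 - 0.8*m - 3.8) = -0.81*m^6 - 0.37*m^5 + 0.23*m^4 + 0.24*m^3 - 1.3*m^2 - 0.18*m + 5.34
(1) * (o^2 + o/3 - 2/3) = o^2 + o/3 - 2/3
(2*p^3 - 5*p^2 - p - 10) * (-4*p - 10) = -8*p^4 + 54*p^2 + 50*p + 100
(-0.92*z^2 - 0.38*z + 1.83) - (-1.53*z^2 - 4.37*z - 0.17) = 0.61*z^2 + 3.99*z + 2.0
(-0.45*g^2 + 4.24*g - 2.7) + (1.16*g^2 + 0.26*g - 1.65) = 0.71*g^2 + 4.5*g - 4.35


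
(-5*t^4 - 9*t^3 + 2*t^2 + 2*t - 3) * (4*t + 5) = -20*t^5 - 61*t^4 - 37*t^3 + 18*t^2 - 2*t - 15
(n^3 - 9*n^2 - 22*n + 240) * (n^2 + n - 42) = n^5 - 8*n^4 - 73*n^3 + 596*n^2 + 1164*n - 10080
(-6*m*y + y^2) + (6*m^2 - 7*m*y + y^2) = 6*m^2 - 13*m*y + 2*y^2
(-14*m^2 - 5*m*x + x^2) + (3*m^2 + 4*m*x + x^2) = -11*m^2 - m*x + 2*x^2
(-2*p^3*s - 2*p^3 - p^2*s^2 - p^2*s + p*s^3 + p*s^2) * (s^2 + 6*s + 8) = -2*p^3*s^3 - 14*p^3*s^2 - 28*p^3*s - 16*p^3 - p^2*s^4 - 7*p^2*s^3 - 14*p^2*s^2 - 8*p^2*s + p*s^5 + 7*p*s^4 + 14*p*s^3 + 8*p*s^2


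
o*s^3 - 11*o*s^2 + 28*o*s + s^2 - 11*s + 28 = (s - 7)*(s - 4)*(o*s + 1)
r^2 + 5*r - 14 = (r - 2)*(r + 7)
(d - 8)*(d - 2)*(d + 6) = d^3 - 4*d^2 - 44*d + 96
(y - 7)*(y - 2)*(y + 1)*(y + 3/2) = y^4 - 13*y^3/2 - 7*y^2 + 43*y/2 + 21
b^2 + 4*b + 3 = (b + 1)*(b + 3)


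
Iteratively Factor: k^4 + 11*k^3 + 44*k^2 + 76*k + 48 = (k + 3)*(k^3 + 8*k^2 + 20*k + 16) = (k + 3)*(k + 4)*(k^2 + 4*k + 4) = (k + 2)*(k + 3)*(k + 4)*(k + 2)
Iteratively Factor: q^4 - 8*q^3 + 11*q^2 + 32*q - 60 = (q - 5)*(q^3 - 3*q^2 - 4*q + 12) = (q - 5)*(q - 2)*(q^2 - q - 6) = (q - 5)*(q - 2)*(q + 2)*(q - 3)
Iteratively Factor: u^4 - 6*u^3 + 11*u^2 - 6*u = (u - 3)*(u^3 - 3*u^2 + 2*u) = u*(u - 3)*(u^2 - 3*u + 2) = u*(u - 3)*(u - 2)*(u - 1)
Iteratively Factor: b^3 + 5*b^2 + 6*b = (b + 2)*(b^2 + 3*b) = (b + 2)*(b + 3)*(b)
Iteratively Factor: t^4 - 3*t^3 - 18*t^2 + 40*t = (t + 4)*(t^3 - 7*t^2 + 10*t) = (t - 5)*(t + 4)*(t^2 - 2*t) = t*(t - 5)*(t + 4)*(t - 2)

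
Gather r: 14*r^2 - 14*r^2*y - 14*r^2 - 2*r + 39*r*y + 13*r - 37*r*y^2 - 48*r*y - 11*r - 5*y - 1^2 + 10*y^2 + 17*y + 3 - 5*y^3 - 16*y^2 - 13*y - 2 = -14*r^2*y + r*(-37*y^2 - 9*y) - 5*y^3 - 6*y^2 - y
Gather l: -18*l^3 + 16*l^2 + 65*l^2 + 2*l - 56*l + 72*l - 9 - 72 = -18*l^3 + 81*l^2 + 18*l - 81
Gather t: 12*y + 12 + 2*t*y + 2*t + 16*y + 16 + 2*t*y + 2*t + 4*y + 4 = t*(4*y + 4) + 32*y + 32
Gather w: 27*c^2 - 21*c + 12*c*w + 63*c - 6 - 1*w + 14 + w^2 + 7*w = 27*c^2 + 42*c + w^2 + w*(12*c + 6) + 8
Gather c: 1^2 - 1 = 0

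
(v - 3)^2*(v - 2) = v^3 - 8*v^2 + 21*v - 18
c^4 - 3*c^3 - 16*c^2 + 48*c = c*(c - 4)*(c - 3)*(c + 4)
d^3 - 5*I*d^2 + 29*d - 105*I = (d - 7*I)*(d - 3*I)*(d + 5*I)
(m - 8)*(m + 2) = m^2 - 6*m - 16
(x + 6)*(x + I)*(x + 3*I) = x^3 + 6*x^2 + 4*I*x^2 - 3*x + 24*I*x - 18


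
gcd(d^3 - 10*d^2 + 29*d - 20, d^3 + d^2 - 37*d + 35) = d^2 - 6*d + 5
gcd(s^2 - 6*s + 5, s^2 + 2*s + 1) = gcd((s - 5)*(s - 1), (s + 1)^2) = 1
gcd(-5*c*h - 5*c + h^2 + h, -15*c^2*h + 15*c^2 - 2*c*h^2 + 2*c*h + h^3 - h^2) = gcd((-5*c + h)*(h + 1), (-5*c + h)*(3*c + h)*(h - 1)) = 5*c - h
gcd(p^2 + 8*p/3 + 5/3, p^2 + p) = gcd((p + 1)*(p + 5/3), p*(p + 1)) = p + 1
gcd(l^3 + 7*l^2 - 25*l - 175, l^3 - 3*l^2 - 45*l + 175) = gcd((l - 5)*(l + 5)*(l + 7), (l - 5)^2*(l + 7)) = l^2 + 2*l - 35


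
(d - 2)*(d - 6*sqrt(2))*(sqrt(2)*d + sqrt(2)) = sqrt(2)*d^3 - 12*d^2 - sqrt(2)*d^2 - 2*sqrt(2)*d + 12*d + 24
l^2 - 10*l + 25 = (l - 5)^2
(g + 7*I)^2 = g^2 + 14*I*g - 49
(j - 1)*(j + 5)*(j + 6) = j^3 + 10*j^2 + 19*j - 30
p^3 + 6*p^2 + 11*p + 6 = (p + 1)*(p + 2)*(p + 3)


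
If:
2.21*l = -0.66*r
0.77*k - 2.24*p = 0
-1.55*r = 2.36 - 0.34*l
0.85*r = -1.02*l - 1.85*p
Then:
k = 1.23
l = 0.43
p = 0.42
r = -1.43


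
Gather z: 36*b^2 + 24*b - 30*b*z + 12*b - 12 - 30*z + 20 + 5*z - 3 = 36*b^2 + 36*b + z*(-30*b - 25) + 5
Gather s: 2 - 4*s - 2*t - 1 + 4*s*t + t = s*(4*t - 4) - t + 1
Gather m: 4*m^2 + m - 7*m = 4*m^2 - 6*m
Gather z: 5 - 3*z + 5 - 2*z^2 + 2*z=-2*z^2 - z + 10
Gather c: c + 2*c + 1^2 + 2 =3*c + 3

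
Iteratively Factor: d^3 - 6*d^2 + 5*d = (d - 1)*(d^2 - 5*d) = d*(d - 1)*(d - 5)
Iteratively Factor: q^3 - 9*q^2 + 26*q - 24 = (q - 3)*(q^2 - 6*q + 8) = (q - 4)*(q - 3)*(q - 2)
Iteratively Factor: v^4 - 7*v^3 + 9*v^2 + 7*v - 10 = (v - 5)*(v^3 - 2*v^2 - v + 2) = (v - 5)*(v - 1)*(v^2 - v - 2) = (v - 5)*(v - 2)*(v - 1)*(v + 1)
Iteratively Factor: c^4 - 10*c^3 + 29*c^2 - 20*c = (c - 4)*(c^3 - 6*c^2 + 5*c) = (c - 4)*(c - 1)*(c^2 - 5*c) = c*(c - 4)*(c - 1)*(c - 5)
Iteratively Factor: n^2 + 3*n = (n)*(n + 3)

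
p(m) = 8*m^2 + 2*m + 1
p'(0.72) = 13.52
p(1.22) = 15.35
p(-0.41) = 1.52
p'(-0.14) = -0.24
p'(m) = 16*m + 2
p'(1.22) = 21.52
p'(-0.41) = -4.56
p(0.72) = 6.59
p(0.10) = 1.28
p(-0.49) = 1.94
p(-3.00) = 67.00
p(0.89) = 9.12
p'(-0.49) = -5.84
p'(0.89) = 16.24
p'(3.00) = 50.00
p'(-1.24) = -17.84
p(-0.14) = 0.88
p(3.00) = 79.00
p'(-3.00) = -46.00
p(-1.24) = 10.82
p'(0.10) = 3.60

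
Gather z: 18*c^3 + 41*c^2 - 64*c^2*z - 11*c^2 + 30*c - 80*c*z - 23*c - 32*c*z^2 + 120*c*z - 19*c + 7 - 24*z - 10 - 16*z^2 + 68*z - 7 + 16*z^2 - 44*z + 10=18*c^3 + 30*c^2 - 32*c*z^2 - 12*c + z*(-64*c^2 + 40*c)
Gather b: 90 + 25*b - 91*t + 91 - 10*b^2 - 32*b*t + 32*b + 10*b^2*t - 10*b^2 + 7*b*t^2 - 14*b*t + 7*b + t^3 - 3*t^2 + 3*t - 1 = b^2*(10*t - 20) + b*(7*t^2 - 46*t + 64) + t^3 - 3*t^2 - 88*t + 180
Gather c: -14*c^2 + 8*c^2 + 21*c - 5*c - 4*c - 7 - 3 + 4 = -6*c^2 + 12*c - 6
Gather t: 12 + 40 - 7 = 45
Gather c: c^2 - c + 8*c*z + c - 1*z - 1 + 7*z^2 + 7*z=c^2 + 8*c*z + 7*z^2 + 6*z - 1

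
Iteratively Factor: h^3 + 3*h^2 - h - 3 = (h + 3)*(h^2 - 1) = (h - 1)*(h + 3)*(h + 1)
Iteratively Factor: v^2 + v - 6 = (v - 2)*(v + 3)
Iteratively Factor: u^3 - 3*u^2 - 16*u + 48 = (u + 4)*(u^2 - 7*u + 12) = (u - 3)*(u + 4)*(u - 4)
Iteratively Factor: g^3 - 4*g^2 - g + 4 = (g - 1)*(g^2 - 3*g - 4) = (g - 1)*(g + 1)*(g - 4)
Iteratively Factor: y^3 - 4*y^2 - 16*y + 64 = (y + 4)*(y^2 - 8*y + 16) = (y - 4)*(y + 4)*(y - 4)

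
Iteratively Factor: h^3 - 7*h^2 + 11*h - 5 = (h - 1)*(h^2 - 6*h + 5) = (h - 1)^2*(h - 5)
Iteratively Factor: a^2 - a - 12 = (a + 3)*(a - 4)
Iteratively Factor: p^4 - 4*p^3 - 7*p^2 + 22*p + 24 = (p - 4)*(p^3 - 7*p - 6) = (p - 4)*(p + 1)*(p^2 - p - 6) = (p - 4)*(p + 1)*(p + 2)*(p - 3)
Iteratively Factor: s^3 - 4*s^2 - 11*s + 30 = (s - 2)*(s^2 - 2*s - 15) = (s - 2)*(s + 3)*(s - 5)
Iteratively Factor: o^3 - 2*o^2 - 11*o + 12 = (o + 3)*(o^2 - 5*o + 4) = (o - 4)*(o + 3)*(o - 1)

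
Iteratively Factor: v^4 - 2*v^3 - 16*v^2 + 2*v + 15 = (v + 1)*(v^3 - 3*v^2 - 13*v + 15) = (v + 1)*(v + 3)*(v^2 - 6*v + 5) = (v - 5)*(v + 1)*(v + 3)*(v - 1)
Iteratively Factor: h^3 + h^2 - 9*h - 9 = (h + 3)*(h^2 - 2*h - 3) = (h + 1)*(h + 3)*(h - 3)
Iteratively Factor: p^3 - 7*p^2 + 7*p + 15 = (p - 5)*(p^2 - 2*p - 3) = (p - 5)*(p + 1)*(p - 3)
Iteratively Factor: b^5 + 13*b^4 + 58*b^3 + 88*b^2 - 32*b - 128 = (b + 2)*(b^4 + 11*b^3 + 36*b^2 + 16*b - 64) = (b + 2)*(b + 4)*(b^3 + 7*b^2 + 8*b - 16) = (b + 2)*(b + 4)^2*(b^2 + 3*b - 4) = (b + 2)*(b + 4)^3*(b - 1)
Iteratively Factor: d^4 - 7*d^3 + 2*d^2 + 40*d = (d - 4)*(d^3 - 3*d^2 - 10*d) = d*(d - 4)*(d^2 - 3*d - 10) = d*(d - 4)*(d + 2)*(d - 5)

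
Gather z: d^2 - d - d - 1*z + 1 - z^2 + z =d^2 - 2*d - z^2 + 1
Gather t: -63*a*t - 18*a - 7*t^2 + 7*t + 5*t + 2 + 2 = -18*a - 7*t^2 + t*(12 - 63*a) + 4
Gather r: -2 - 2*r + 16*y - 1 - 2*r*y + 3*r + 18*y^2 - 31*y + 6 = r*(1 - 2*y) + 18*y^2 - 15*y + 3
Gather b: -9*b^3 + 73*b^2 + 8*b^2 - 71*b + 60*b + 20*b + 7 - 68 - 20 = -9*b^3 + 81*b^2 + 9*b - 81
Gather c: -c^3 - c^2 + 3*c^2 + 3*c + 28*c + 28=-c^3 + 2*c^2 + 31*c + 28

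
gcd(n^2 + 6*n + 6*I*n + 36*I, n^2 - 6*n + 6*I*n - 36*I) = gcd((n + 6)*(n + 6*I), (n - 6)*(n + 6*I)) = n + 6*I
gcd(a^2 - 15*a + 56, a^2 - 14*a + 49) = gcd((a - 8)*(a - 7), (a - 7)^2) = a - 7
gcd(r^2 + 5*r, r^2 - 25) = r + 5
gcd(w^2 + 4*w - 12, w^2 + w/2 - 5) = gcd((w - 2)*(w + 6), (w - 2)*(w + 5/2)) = w - 2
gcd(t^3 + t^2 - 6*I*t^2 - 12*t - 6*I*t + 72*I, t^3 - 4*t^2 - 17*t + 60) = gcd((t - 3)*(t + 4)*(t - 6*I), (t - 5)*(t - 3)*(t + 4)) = t^2 + t - 12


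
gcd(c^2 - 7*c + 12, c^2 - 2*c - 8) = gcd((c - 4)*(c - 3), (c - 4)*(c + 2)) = c - 4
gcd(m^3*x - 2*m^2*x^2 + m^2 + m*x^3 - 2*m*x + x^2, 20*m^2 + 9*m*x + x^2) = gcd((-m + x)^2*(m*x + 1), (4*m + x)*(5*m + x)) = 1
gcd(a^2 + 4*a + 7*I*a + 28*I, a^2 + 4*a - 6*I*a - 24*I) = a + 4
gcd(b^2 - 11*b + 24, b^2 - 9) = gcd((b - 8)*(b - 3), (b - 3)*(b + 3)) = b - 3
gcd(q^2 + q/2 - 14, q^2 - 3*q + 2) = 1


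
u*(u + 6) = u^2 + 6*u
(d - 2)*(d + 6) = d^2 + 4*d - 12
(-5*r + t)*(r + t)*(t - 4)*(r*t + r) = -5*r^3*t^2 + 15*r^3*t + 20*r^3 - 4*r^2*t^3 + 12*r^2*t^2 + 16*r^2*t + r*t^4 - 3*r*t^3 - 4*r*t^2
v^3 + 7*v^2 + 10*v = v*(v + 2)*(v + 5)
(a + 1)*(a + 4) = a^2 + 5*a + 4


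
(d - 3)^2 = d^2 - 6*d + 9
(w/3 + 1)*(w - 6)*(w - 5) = w^3/3 - 8*w^2/3 - w + 30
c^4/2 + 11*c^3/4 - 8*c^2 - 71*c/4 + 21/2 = (c/2 + 1)*(c - 3)*(c - 1/2)*(c + 7)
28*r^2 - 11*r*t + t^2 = (-7*r + t)*(-4*r + t)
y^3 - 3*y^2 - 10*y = y*(y - 5)*(y + 2)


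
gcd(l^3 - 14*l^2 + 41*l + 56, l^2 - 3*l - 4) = l + 1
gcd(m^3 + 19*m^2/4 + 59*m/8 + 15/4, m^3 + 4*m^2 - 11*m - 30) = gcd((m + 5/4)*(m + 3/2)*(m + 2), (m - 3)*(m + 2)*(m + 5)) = m + 2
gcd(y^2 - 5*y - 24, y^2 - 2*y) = 1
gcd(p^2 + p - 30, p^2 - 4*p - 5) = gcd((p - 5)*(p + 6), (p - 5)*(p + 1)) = p - 5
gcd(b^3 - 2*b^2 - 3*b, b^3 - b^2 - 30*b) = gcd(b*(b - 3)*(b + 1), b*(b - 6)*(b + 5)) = b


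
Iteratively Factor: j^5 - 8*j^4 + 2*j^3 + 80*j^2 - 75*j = (j)*(j^4 - 8*j^3 + 2*j^2 + 80*j - 75) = j*(j - 5)*(j^3 - 3*j^2 - 13*j + 15) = j*(j - 5)*(j + 3)*(j^2 - 6*j + 5) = j*(j - 5)*(j - 1)*(j + 3)*(j - 5)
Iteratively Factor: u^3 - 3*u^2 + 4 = (u + 1)*(u^2 - 4*u + 4) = (u - 2)*(u + 1)*(u - 2)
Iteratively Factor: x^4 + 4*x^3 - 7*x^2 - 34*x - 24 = (x - 3)*(x^3 + 7*x^2 + 14*x + 8) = (x - 3)*(x + 2)*(x^2 + 5*x + 4) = (x - 3)*(x + 1)*(x + 2)*(x + 4)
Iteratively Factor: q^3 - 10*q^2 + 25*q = (q)*(q^2 - 10*q + 25) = q*(q - 5)*(q - 5)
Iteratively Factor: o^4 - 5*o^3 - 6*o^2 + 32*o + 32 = (o + 2)*(o^3 - 7*o^2 + 8*o + 16) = (o - 4)*(o + 2)*(o^2 - 3*o - 4) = (o - 4)*(o + 1)*(o + 2)*(o - 4)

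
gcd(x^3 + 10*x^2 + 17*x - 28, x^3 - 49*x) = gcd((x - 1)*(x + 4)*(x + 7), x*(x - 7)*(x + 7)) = x + 7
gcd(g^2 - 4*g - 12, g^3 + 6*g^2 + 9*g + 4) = 1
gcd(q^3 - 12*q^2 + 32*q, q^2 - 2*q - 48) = q - 8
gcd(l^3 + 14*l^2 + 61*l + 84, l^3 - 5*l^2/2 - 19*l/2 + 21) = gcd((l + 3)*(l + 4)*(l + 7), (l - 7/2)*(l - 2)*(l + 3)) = l + 3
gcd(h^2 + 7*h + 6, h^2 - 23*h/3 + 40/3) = 1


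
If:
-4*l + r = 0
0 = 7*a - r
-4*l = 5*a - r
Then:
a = 0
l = 0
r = 0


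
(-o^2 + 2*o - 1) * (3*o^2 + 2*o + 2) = -3*o^4 + 4*o^3 - o^2 + 2*o - 2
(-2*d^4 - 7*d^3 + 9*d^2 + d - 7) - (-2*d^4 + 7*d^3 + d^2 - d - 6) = -14*d^3 + 8*d^2 + 2*d - 1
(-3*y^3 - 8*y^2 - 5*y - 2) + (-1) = -3*y^3 - 8*y^2 - 5*y - 3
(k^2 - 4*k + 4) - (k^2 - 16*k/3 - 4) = 4*k/3 + 8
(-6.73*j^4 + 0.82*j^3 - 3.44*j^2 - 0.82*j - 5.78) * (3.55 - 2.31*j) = 15.5463*j^5 - 25.7857*j^4 + 10.8574*j^3 - 10.3178*j^2 + 10.4408*j - 20.519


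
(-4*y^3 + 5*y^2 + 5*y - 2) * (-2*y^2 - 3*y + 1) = 8*y^5 + 2*y^4 - 29*y^3 - 6*y^2 + 11*y - 2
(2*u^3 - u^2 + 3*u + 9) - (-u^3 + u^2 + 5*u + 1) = 3*u^3 - 2*u^2 - 2*u + 8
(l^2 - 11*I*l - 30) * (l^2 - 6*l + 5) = l^4 - 6*l^3 - 11*I*l^3 - 25*l^2 + 66*I*l^2 + 180*l - 55*I*l - 150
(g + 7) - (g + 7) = 0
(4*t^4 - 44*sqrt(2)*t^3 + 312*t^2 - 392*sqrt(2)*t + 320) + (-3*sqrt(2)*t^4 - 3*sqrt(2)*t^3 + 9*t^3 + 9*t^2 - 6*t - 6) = -3*sqrt(2)*t^4 + 4*t^4 - 47*sqrt(2)*t^3 + 9*t^3 + 321*t^2 - 392*sqrt(2)*t - 6*t + 314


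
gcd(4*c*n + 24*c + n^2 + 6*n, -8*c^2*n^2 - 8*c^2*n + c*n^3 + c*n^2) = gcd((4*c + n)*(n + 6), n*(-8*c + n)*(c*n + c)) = 1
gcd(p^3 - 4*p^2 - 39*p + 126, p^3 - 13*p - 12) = 1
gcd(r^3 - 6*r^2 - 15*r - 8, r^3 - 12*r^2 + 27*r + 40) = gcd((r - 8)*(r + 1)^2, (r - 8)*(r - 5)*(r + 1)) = r^2 - 7*r - 8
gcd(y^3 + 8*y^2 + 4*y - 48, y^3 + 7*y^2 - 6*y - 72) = y^2 + 10*y + 24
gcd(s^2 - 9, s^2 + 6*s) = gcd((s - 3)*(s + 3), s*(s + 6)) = 1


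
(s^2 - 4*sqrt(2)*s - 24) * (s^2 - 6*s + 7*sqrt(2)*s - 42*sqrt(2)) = s^4 - 6*s^3 + 3*sqrt(2)*s^3 - 80*s^2 - 18*sqrt(2)*s^2 - 168*sqrt(2)*s + 480*s + 1008*sqrt(2)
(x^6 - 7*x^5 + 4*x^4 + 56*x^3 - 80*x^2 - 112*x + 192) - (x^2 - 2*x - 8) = x^6 - 7*x^5 + 4*x^4 + 56*x^3 - 81*x^2 - 110*x + 200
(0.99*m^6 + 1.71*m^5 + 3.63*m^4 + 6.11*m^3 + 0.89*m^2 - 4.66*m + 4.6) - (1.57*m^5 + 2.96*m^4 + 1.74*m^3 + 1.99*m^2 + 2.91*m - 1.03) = 0.99*m^6 + 0.14*m^5 + 0.67*m^4 + 4.37*m^3 - 1.1*m^2 - 7.57*m + 5.63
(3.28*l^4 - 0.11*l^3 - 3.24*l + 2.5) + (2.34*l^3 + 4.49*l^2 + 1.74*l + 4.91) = 3.28*l^4 + 2.23*l^3 + 4.49*l^2 - 1.5*l + 7.41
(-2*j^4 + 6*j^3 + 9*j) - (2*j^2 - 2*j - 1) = -2*j^4 + 6*j^3 - 2*j^2 + 11*j + 1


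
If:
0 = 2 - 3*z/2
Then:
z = 4/3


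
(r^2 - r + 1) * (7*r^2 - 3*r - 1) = 7*r^4 - 10*r^3 + 9*r^2 - 2*r - 1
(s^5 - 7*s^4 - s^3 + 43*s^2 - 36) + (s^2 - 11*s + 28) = s^5 - 7*s^4 - s^3 + 44*s^2 - 11*s - 8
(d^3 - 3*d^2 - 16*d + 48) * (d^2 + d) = d^5 - 2*d^4 - 19*d^3 + 32*d^2 + 48*d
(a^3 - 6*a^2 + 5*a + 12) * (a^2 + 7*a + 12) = a^5 + a^4 - 25*a^3 - 25*a^2 + 144*a + 144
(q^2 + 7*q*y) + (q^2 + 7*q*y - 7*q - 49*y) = 2*q^2 + 14*q*y - 7*q - 49*y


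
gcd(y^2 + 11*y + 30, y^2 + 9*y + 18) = y + 6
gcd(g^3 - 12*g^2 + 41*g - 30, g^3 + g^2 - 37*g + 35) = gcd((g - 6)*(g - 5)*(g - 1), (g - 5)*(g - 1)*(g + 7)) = g^2 - 6*g + 5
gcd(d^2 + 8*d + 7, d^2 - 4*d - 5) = d + 1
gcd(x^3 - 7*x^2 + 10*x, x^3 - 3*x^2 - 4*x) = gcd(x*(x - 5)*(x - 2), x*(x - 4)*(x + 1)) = x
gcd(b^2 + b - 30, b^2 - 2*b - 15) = b - 5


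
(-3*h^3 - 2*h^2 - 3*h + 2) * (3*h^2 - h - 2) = -9*h^5 - 3*h^4 - h^3 + 13*h^2 + 4*h - 4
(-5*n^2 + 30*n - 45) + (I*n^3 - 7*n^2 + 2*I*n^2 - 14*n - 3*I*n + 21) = I*n^3 - 12*n^2 + 2*I*n^2 + 16*n - 3*I*n - 24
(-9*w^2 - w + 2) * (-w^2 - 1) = 9*w^4 + w^3 + 7*w^2 + w - 2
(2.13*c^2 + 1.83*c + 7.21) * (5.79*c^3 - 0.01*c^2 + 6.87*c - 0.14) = 12.3327*c^5 + 10.5744*c^4 + 56.3607*c^3 + 12.2018*c^2 + 49.2765*c - 1.0094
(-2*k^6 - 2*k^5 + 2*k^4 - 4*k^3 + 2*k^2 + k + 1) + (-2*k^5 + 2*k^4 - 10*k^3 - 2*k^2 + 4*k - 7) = -2*k^6 - 4*k^5 + 4*k^4 - 14*k^3 + 5*k - 6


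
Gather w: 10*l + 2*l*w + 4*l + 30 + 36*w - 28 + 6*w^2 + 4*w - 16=14*l + 6*w^2 + w*(2*l + 40) - 14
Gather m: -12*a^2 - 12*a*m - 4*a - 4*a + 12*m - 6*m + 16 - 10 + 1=-12*a^2 - 8*a + m*(6 - 12*a) + 7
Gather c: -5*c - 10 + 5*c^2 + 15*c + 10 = 5*c^2 + 10*c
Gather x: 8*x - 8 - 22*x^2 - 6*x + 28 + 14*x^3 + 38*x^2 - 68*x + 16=14*x^3 + 16*x^2 - 66*x + 36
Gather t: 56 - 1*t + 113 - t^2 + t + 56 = 225 - t^2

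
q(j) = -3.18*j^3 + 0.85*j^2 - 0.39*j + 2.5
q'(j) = -9.54*j^2 + 1.7*j - 0.39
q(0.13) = 2.46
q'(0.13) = -0.33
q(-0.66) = 4.04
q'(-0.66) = -5.67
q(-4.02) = 224.39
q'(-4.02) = -161.39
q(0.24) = 2.41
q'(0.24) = -0.53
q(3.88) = -171.96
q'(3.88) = -137.41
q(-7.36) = 1319.24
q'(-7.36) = -529.68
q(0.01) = 2.50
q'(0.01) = -0.37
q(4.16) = -213.34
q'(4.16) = -158.41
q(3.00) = -76.88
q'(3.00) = -81.15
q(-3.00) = 97.18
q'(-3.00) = -91.35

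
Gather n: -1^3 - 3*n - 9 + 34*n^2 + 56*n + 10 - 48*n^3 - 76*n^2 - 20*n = -48*n^3 - 42*n^2 + 33*n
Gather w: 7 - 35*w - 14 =-35*w - 7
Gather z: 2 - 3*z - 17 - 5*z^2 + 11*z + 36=-5*z^2 + 8*z + 21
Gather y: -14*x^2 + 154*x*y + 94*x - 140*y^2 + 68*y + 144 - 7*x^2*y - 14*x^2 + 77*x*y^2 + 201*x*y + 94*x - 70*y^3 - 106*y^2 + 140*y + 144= -28*x^2 + 188*x - 70*y^3 + y^2*(77*x - 246) + y*(-7*x^2 + 355*x + 208) + 288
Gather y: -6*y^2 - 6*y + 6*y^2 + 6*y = 0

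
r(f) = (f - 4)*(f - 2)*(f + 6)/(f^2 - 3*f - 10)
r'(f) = (3 - 2*f)*(f - 4)*(f - 2)*(f + 6)/(f^2 - 3*f - 10)^2 + (f - 4)*(f - 2)/(f^2 - 3*f - 10) + (f - 4)*(f + 6)/(f^2 - 3*f - 10) + (f - 2)*(f + 6)/(f^2 - 3*f - 10) = (f^4 - 6*f^3 - 2*f^2 - 96*f + 424)/(f^4 - 6*f^3 - 11*f^2 + 60*f + 100)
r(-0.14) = -5.43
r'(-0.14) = 4.79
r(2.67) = 0.71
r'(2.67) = 0.76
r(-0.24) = -5.93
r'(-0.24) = 5.26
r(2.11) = 0.14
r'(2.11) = 1.25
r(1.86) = -0.19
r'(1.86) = 1.44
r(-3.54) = 7.81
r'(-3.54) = 6.72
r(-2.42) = 32.60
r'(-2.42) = 78.66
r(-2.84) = 15.89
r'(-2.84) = 20.36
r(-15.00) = -11.18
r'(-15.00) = 1.07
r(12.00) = 14.69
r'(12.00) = 0.97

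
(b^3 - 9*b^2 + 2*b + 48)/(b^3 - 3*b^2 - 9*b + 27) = (b^2 - 6*b - 16)/(b^2 - 9)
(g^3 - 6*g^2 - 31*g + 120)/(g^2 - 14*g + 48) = (g^2 + 2*g - 15)/(g - 6)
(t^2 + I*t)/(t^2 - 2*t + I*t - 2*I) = t/(t - 2)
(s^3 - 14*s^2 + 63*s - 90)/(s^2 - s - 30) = (s^2 - 8*s + 15)/(s + 5)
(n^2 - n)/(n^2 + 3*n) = (n - 1)/(n + 3)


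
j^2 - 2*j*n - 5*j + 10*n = (j - 5)*(j - 2*n)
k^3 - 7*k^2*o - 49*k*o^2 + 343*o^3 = (k - 7*o)^2*(k + 7*o)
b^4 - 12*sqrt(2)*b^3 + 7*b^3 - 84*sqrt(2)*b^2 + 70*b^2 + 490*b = b*(b + 7)*(b - 7*sqrt(2))*(b - 5*sqrt(2))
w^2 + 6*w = w*(w + 6)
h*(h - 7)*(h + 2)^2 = h^4 - 3*h^3 - 24*h^2 - 28*h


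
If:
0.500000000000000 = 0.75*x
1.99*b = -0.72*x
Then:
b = -0.24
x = 0.67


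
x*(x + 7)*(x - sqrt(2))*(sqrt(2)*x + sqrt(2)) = sqrt(2)*x^4 - 2*x^3 + 8*sqrt(2)*x^3 - 16*x^2 + 7*sqrt(2)*x^2 - 14*x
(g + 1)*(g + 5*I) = g^2 + g + 5*I*g + 5*I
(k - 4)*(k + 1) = k^2 - 3*k - 4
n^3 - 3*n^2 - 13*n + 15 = (n - 5)*(n - 1)*(n + 3)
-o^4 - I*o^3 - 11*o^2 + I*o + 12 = (o - 3*I)*(o + 4*I)*(I*o - I)*(I*o + I)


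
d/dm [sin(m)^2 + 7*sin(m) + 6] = (2*sin(m) + 7)*cos(m)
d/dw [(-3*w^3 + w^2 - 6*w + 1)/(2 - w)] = (6*w^3 - 19*w^2 + 4*w - 11)/(w^2 - 4*w + 4)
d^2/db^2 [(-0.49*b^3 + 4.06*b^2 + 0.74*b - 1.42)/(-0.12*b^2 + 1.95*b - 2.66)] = (2.22044604925031e-16*b^4 + 1.492242*b^3 - 7.35138000000001*b^2 + 20.225832*b - 55.23806)/(0.001728*b^6 - 0.08424*b^5 + 1.483812*b^4 - 11.149515*b^3 + 32.891166*b^2 - 41.39226*b + 18.821096)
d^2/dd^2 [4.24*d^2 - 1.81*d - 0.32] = 8.48000000000000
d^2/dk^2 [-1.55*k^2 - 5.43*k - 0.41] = -3.10000000000000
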